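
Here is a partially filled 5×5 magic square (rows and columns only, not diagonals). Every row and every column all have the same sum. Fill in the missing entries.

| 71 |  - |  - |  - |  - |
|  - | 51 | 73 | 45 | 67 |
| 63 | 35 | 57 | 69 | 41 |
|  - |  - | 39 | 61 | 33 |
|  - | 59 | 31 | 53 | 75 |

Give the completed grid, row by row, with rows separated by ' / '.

71 43 65 37 49 / 29 51 73 45 67 / 63 35 57 69 41 / 55 77 39 61 33 / 47 59 31 53 75

Row 3 is already complete: 63 + 35 + 57 + 69 + 41 = 265, so that is the magic constant.
Row 2: 51 + 73 + 45 + 67 + ? = 265, so (2,1) = 29.
From row 5, 265 − (59 + 31 + 53 + 75) gives (5,1) = 47.
From column 1, 265 − (71 + 29 + 63 + 47) gives (4,1) = 55.
Column 3 needs 265; the known cells sum to 200, so (1,3) = 65.
Column 4 needs 265; the known cells sum to 228, so (1,4) = 37.
The remaining cell in column 5 is (1,5) = 265 − 216 = 49.
Row 1 needs 265; the known cells sum to 222, so (1,2) = 43.
Row 4 must total 265; the given cells sum to 188, so (4,2) = 77.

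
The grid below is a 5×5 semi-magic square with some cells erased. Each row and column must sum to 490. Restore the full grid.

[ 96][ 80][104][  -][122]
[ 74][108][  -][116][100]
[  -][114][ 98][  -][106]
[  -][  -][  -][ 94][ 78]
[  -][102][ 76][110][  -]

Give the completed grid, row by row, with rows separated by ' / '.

96 80 104 88 122 / 74 108 92 116 100 / 90 114 98 82 106 / 112 86 120 94 78 / 118 102 76 110 84

Row 1 must total 490; the given cells sum to 402, so (1,4) = 88.
The remaining cell in row 2 is (2,3) = 490 − 398 = 92.
The remaining cell in column 2 is (4,2) = 490 − 404 = 86.
Column 3 must total 490; the given cells sum to 370, so (4,3) = 120.
Column 4 must total 490; the given cells sum to 408, so (3,4) = 82.
Column 5: 122 + 100 + 106 + 78 + ? = 490, so (5,5) = 84.
Row 3 must total 490; the given cells sum to 400, so (3,1) = 90.
Using row 4: 86 + 120 + 94 + 78 + ? → (4,1) = 490 − 378 = 112.
Row 5 needs 490; the known cells sum to 372, so (5,1) = 118.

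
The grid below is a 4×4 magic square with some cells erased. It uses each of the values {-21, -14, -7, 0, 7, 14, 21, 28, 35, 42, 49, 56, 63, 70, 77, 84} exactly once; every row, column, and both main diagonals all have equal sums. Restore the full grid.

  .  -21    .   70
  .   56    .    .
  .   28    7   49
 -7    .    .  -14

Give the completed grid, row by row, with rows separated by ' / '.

77 -21 0 70 / 14 56 35 21 / 42 28 7 49 / -7 63 84 -14

The 16 entries sum to 504, so each line sums to 504/4 = 126.
The remaining cell in row 3 is (3,1) = 126 − 84 = 42.
Column 2: -21 + 56 + 28 + ? = 126, so (4,2) = 63.
The remaining cell in column 4 is (2,4) = 126 − 105 = 21.
Using main diagonal: 56 + 7 + (-14) + ? → (1,1) = 126 − 49 = 77.
Anti-diagonal must total 126; the given cells sum to 91, so (2,3) = 35.
From row 1, 126 − (77 + (-21) + 70) gives (1,3) = 0.
The remaining cell in row 2 is (2,1) = 126 − 112 = 14.
From row 4, 126 − (-7 + 63 + (-14)) gives (4,3) = 84.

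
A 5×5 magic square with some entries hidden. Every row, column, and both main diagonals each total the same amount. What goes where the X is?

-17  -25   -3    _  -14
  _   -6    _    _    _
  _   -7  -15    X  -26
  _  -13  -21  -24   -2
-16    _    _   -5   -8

-18

Main diagonal is complete and sums to -70; that is the magic constant.
Using row 1: -17 + (-25) + (-3) + (-14) + ? → (1,4) = -70 − (-59) = -11.
Using row 4: -13 + (-21) + (-24) + (-2) + ? → (4,1) = -70 − (-60) = -10.
Column 2 must total -70; the given cells sum to -51, so (5,2) = -19.
Column 5 needs -70; the known cells sum to -50, so (2,5) = -20.
Anti-diagonal must total -70; the given cells sum to -58, so (2,4) = -12.
Row 5: -16 + (-19) + (-5) + (-8) + ? = -70, so (5,3) = -22.
From column 3, -70 − (-3 + (-15) + (-21) + (-22)) gives (2,3) = -9.
The remaining cell in column 4 is (3,4) = -70 − (-52) = -18.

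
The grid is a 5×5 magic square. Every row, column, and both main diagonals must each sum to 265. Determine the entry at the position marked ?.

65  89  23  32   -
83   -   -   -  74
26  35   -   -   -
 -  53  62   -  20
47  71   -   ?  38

Row 1 must total 265; the given cells sum to 209, so (1,5) = 56.
The remaining cell in column 1 is (4,1) = 265 − 221 = 44.
Column 2 needs 265; the known cells sum to 248, so (2,2) = 17.
The remaining cell in column 5 is (3,5) = 265 − 188 = 77.
Using row 4: 44 + 53 + 62 + 20 + ? → (4,4) = 265 − 179 = 86.
Main diagonal must total 265; the given cells sum to 206, so (3,3) = 59.
Anti-diagonal must total 265; the given cells sum to 215, so (2,4) = 50.
Row 2 needs 265; the known cells sum to 224, so (2,3) = 41.
The remaining cell in row 3 is (3,4) = 265 − 197 = 68.
The remaining cell in column 3 is (5,3) = 265 − 185 = 80.
Using column 4: 32 + 50 + 68 + 86 + ? → (5,4) = 265 − 236 = 29.

29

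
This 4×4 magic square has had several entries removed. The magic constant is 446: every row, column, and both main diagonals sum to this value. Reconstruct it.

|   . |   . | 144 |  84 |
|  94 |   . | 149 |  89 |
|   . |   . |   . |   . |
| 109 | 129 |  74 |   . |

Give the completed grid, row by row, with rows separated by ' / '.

Row 2 must total 446; the given cells sum to 332, so (2,2) = 114.
Using row 4: 109 + 129 + 74 + ? → (4,4) = 446 − 312 = 134.
Column 3: 144 + 149 + 74 + ? = 446, so (3,3) = 79.
Column 4: 84 + 89 + 134 + ? = 446, so (3,4) = 139.
Main diagonal must total 446; the given cells sum to 327, so (1,1) = 119.
The remaining cell in anti-diagonal is (3,2) = 446 − 342 = 104.
From row 1, 446 − (119 + 144 + 84) gives (1,2) = 99.
Row 3: 104 + 79 + 139 + ? = 446, so (3,1) = 124.

119 99 144 84 / 94 114 149 89 / 124 104 79 139 / 109 129 74 134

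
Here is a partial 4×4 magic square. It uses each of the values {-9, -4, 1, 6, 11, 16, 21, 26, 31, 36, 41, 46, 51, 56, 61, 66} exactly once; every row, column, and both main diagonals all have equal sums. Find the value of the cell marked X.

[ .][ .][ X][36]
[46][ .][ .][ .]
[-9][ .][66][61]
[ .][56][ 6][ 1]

The 16 entries sum to 456, so each line sums to 456/4 = 114.
The remaining cell in row 3 is (3,2) = 114 − 118 = -4.
Row 4 must total 114; the given cells sum to 63, so (4,1) = 51.
The remaining cell in column 1 is (1,1) = 114 − 88 = 26.
Column 4 must total 114; the given cells sum to 98, so (2,4) = 16.
Using main diagonal: 26 + 66 + 1 + ? → (2,2) = 114 − 93 = 21.
Anti-diagonal: 36 + (-4) + 51 + ? = 114, so (2,3) = 31.
From column 2, 114 − (21 + (-4) + 56) gives (1,2) = 41.
Using column 3: 31 + 66 + 6 + ? → (1,3) = 114 − 103 = 11.

11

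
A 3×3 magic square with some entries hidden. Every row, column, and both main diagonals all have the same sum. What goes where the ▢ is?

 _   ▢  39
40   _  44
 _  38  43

Column 3 is complete and sums to 126; that is the magic constant.
The remaining cell in row 2 is (2,2) = 126 − 84 = 42.
The remaining cell in row 3 is (3,1) = 126 − 81 = 45.
The remaining cell in column 1 is (1,1) = 126 − 85 = 41.
Column 2 needs 126; the known cells sum to 80, so (1,2) = 46.

46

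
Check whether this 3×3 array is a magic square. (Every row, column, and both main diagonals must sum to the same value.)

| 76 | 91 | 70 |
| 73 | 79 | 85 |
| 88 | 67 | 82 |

Row 1: 76 + 91 + 70 = 237.
Row 2: 73 + 79 + 85 = 237.
Row 3: 88 + 67 + 82 = 237.
Column 1: 76 + 73 + 88 = 237.
Column 2: 91 + 79 + 67 = 237.
Column 3: 70 + 85 + 82 = 237.
Main diagonal: 76 + 79 + 82 = 237.
Anti-diagonal: 70 + 79 + 88 = 237.
All lines sum to 237.

Yes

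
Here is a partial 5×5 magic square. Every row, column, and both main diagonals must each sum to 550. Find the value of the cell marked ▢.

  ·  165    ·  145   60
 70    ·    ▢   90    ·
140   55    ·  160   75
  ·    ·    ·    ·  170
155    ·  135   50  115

150

From row 3, 550 − (140 + 55 + 160 + 75) gives (3,3) = 120.
Row 5 needs 550; the known cells sum to 455, so (5,2) = 95.
Column 4: 145 + 90 + 160 + 50 + ? = 550, so (4,4) = 105.
Column 5: 60 + 75 + 170 + 115 + ? = 550, so (2,5) = 130.
Anti-diagonal must total 550; the given cells sum to 425, so (4,2) = 125.
Column 2 needs 550; the known cells sum to 440, so (2,2) = 110.
From main diagonal, 550 − (110 + 120 + 105 + 115) gives (1,1) = 100.
From row 1, 550 − (100 + 165 + 145 + 60) gives (1,3) = 80.
Row 2 needs 550; the known cells sum to 400, so (2,3) = 150.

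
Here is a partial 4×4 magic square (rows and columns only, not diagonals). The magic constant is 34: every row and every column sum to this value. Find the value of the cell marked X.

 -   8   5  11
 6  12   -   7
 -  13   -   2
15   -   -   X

14

From row 1, 34 − (8 + 5 + 11) gives (1,1) = 10.
From row 2, 34 − (6 + 12 + 7) gives (2,3) = 9.
From column 1, 34 − (10 + 6 + 15) gives (3,1) = 3.
Column 2 must total 34; the given cells sum to 33, so (4,2) = 1.
From column 4, 34 − (11 + 7 + 2) gives (4,4) = 14.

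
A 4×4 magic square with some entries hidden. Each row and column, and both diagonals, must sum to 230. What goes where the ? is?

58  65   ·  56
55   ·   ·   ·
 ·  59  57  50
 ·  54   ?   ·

60

Row 1 needs 230; the known cells sum to 179, so (1,3) = 51.
Row 3: 59 + 57 + 50 + ? = 230, so (3,1) = 64.
The remaining cell in column 1 is (4,1) = 230 − 177 = 53.
Column 2: 65 + 59 + 54 + ? = 230, so (2,2) = 52.
Main diagonal must total 230; the given cells sum to 167, so (4,4) = 63.
The remaining cell in anti-diagonal is (2,3) = 230 − 168 = 62.
The remaining cell in row 2 is (2,4) = 230 − 169 = 61.
Row 4 must total 230; the given cells sum to 170, so (4,3) = 60.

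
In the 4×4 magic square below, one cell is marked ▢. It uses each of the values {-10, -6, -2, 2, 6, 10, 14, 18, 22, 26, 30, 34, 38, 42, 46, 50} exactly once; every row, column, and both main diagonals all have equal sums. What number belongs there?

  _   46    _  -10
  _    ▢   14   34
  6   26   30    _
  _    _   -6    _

The 16 entries sum to 320, so each line sums to 320/4 = 80.
Row 3 needs 80; the known cells sum to 62, so (3,4) = 18.
Column 3 needs 80; the known cells sum to 38, so (1,3) = 42.
From column 4, 80 − (-10 + 34 + 18) gives (4,4) = 38.
Anti-diagonal: -10 + 14 + 26 + ? = 80, so (4,1) = 50.
The remaining cell in row 1 is (1,1) = 80 − 78 = 2.
The remaining cell in row 4 is (4,2) = 80 − 82 = -2.
Using column 1: 2 + 6 + 50 + ? → (2,1) = 80 − 58 = 22.
From column 2, 80 − (46 + 26 + (-2)) gives (2,2) = 10.

10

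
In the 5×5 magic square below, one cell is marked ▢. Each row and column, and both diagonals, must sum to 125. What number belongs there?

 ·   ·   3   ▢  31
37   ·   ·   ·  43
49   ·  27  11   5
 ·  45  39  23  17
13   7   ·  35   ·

47

Row 3: 49 + 27 + 11 + 5 + ? = 125, so (3,2) = 33.
Row 4 needs 125; the known cells sum to 124, so (4,1) = 1.
Column 1 needs 125; the known cells sum to 100, so (1,1) = 25.
Column 5 needs 125; the known cells sum to 96, so (5,5) = 29.
Main diagonal must total 125; the given cells sum to 104, so (2,2) = 21.
The remaining cell in anti-diagonal is (2,4) = 125 − 116 = 9.
From row 2, 125 − (37 + 21 + 9 + 43) gives (2,3) = 15.
Row 5 must total 125; the given cells sum to 84, so (5,3) = 41.
Column 2: 21 + 33 + 45 + 7 + ? = 125, so (1,2) = 19.
Column 4 must total 125; the given cells sum to 78, so (1,4) = 47.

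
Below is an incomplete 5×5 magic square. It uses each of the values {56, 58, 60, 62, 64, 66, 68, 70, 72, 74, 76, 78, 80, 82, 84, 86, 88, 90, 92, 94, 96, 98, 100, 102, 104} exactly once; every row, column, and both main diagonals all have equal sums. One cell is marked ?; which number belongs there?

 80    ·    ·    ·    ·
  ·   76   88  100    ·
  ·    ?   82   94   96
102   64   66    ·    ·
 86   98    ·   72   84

The 25 entries sum to 2000, so each line sums to 2000/5 = 400.
Row 5 must total 400; the given cells sum to 340, so (5,3) = 60.
Column 3 needs 400; the known cells sum to 296, so (1,3) = 104.
Main diagonal must total 400; the given cells sum to 322, so (4,4) = 78.
Anti-diagonal: 100 + 82 + 64 + 86 + ? = 400, so (1,5) = 68.
The remaining cell in row 4 is (4,5) = 400 − 310 = 90.
The remaining cell in column 4 is (1,4) = 400 − 344 = 56.
Using column 5: 68 + 96 + 90 + 84 + ? → (2,5) = 400 − 338 = 62.
Row 1: 80 + 104 + 56 + 68 + ? = 400, so (1,2) = 92.
Row 2 must total 400; the given cells sum to 326, so (2,1) = 74.
The remaining cell in column 1 is (3,1) = 400 − 342 = 58.
From column 2, 400 − (92 + 76 + 64 + 98) gives (3,2) = 70.

70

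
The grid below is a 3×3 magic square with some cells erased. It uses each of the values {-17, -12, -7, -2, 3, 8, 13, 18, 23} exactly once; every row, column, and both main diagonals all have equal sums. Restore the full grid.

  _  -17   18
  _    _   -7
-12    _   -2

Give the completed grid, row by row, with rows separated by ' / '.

The 9 entries sum to 27, so each line sums to 27/3 = 9.
Row 1: -17 + 18 + ? = 9, so (1,1) = 8.
Row 3 must total 9; the given cells sum to -14, so (3,2) = 23.
Column 1 must total 9; the given cells sum to -4, so (2,1) = 13.
Column 2 must total 9; the given cells sum to 6, so (2,2) = 3.

8 -17 18 / 13 3 -7 / -12 23 -2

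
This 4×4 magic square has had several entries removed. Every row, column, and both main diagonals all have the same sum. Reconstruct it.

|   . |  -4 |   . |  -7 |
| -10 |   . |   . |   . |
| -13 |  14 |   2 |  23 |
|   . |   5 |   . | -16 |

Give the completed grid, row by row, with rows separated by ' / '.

29 -4 8 -7 / -10 11 -1 26 / -13 14 2 23 / 20 5 17 -16

Row 3 is already complete: -13 + 14 + 2 + 23 = 26, so that is the magic constant.
Column 2 needs 26; the known cells sum to 15, so (2,2) = 11.
Using column 4: -7 + 23 + (-16) + ? → (2,4) = 26 − 0 = 26.
Main diagonal: 11 + 2 + (-16) + ? = 26, so (1,1) = 29.
Row 1 must total 26; the given cells sum to 18, so (1,3) = 8.
Row 2: -10 + 11 + 26 + ? = 26, so (2,3) = -1.
Using column 1: 29 + (-10) + (-13) + ? → (4,1) = 26 − 6 = 20.
Column 3 must total 26; the given cells sum to 9, so (4,3) = 17.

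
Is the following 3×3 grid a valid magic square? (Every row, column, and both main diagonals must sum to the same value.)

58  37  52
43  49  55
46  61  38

No — column 2 sums to 147 but row 3 sums to 145.

Row 1: 58 + 37 + 52 = 147.
Row 2: 43 + 49 + 55 = 147.
Row 3: 46 + 61 + 38 = 145.
Column 1: 58 + 43 + 46 = 147.
Column 2: 37 + 49 + 61 = 147.
Column 3: 52 + 55 + 38 = 145.
Main diagonal: 58 + 49 + 38 = 145.
Anti-diagonal: 52 + 49 + 46 = 147.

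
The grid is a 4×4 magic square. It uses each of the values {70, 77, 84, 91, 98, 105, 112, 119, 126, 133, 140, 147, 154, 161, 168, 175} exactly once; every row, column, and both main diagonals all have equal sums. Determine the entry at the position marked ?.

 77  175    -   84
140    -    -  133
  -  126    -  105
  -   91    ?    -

70

The 16 entries sum to 1960, so each line sums to 1960/4 = 490.
From row 1, 490 − (77 + 175 + 84) gives (1,3) = 154.
Column 2 needs 490; the known cells sum to 392, so (2,2) = 98.
The remaining cell in column 4 is (4,4) = 490 − 322 = 168.
Using main diagonal: 77 + 98 + 168 + ? → (3,3) = 490 − 343 = 147.
Row 2 must total 490; the given cells sum to 371, so (2,3) = 119.
Row 3 needs 490; the known cells sum to 378, so (3,1) = 112.
From column 1, 490 − (77 + 140 + 112) gives (4,1) = 161.
The remaining cell in column 3 is (4,3) = 490 − 420 = 70.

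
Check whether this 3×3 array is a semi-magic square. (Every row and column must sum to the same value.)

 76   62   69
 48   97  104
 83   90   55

Row 1: 76 + 62 + 69 = 207.
Row 2: 48 + 97 + 104 = 249.
Row 3: 83 + 90 + 55 = 228.
Column 1: 76 + 48 + 83 = 207.
Column 2: 62 + 97 + 90 = 249.
Column 3: 69 + 104 + 55 = 228.

No — column 1 sums to 207 but column 3 sums to 228.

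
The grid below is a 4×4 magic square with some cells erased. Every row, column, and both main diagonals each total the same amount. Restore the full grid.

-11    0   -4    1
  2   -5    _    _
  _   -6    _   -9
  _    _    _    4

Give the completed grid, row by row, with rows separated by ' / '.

-11 0 -4 1 / 2 -5 -1 -10 / 3 -6 -2 -9 / -8 -3 -7 4

Row 1 is already complete: -11 + 0 + -4 + 1 = -14, so that is the magic constant.
Using column 2: 0 + (-5) + (-6) + ? → (4,2) = -14 − (-11) = -3.
Column 4 must total -14; the given cells sum to -4, so (2,4) = -10.
Main diagonal needs -14; the known cells sum to -12, so (3,3) = -2.
Row 2 must total -14; the given cells sum to -13, so (2,3) = -1.
Row 3: -6 + (-2) + (-9) + ? = -14, so (3,1) = 3.
Column 1: -11 + 2 + 3 + ? = -14, so (4,1) = -8.
From column 3, -14 − (-4 + (-1) + (-2)) gives (4,3) = -7.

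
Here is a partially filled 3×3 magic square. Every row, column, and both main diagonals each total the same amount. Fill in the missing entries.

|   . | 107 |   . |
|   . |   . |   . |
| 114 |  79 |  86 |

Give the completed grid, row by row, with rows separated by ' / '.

Row 3 is already complete: 114 + 79 + 86 = 279, so that is the magic constant.
Column 2: 107 + 79 + ? = 279, so (2,2) = 93.
Main diagonal needs 279; the known cells sum to 179, so (1,1) = 100.
From anti-diagonal, 279 − (93 + 114) gives (1,3) = 72.
Using column 1: 100 + 114 + ? → (2,1) = 279 − 214 = 65.
Column 3 needs 279; the known cells sum to 158, so (2,3) = 121.

100 107 72 / 65 93 121 / 114 79 86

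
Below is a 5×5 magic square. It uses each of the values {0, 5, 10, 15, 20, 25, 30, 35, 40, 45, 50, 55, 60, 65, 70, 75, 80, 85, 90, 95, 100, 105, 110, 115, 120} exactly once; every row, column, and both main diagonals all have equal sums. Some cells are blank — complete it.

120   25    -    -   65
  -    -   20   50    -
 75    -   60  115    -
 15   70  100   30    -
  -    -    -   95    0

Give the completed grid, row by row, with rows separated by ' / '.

120 25 80 10 65 / 35 90 20 50 105 / 75 5 60 115 45 / 15 70 100 30 85 / 55 110 40 95 0

The 25 entries sum to 1500, so each line sums to 1500/5 = 300.
Row 4 needs 300; the known cells sum to 215, so (4,5) = 85.
Column 4: 50 + 115 + 30 + 95 + ? = 300, so (1,4) = 10.
Main diagonal: 120 + 60 + 30 + 0 + ? = 300, so (2,2) = 90.
Anti-diagonal must total 300; the given cells sum to 245, so (5,1) = 55.
From row 1, 300 − (120 + 25 + 10 + 65) gives (1,3) = 80.
Column 1: 120 + 75 + 15 + 55 + ? = 300, so (2,1) = 35.
Column 3 must total 300; the given cells sum to 260, so (5,3) = 40.
The remaining cell in row 2 is (2,5) = 300 − 195 = 105.
Row 5 must total 300; the given cells sum to 190, so (5,2) = 110.
Using column 2: 25 + 90 + 70 + 110 + ? → (3,2) = 300 − 295 = 5.
From column 5, 300 − (65 + 105 + 85 + 0) gives (3,5) = 45.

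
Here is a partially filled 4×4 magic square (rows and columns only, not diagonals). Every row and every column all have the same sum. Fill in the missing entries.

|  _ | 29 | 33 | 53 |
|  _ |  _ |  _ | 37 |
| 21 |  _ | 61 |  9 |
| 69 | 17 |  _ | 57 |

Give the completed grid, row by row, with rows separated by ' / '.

41 29 33 53 / 25 45 49 37 / 21 65 61 9 / 69 17 13 57

Column 4 is already complete: 53 + 37 + 9 + 57 = 156, so that is the magic constant.
Row 1 needs 156; the known cells sum to 115, so (1,1) = 41.
Using row 3: 21 + 61 + 9 + ? → (3,2) = 156 − 91 = 65.
Using row 4: 69 + 17 + 57 + ? → (4,3) = 156 − 143 = 13.
From column 1, 156 − (41 + 21 + 69) gives (2,1) = 25.
The remaining cell in column 2 is (2,2) = 156 − 111 = 45.
Column 3: 33 + 61 + 13 + ? = 156, so (2,3) = 49.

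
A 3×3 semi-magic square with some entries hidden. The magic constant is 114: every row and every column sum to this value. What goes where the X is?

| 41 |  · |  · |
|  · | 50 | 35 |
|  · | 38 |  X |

32

Row 2 needs 114; the known cells sum to 85, so (2,1) = 29.
Using column 1: 41 + 29 + ? → (3,1) = 114 − 70 = 44.
Column 2 needs 114; the known cells sum to 88, so (1,2) = 26.
Row 1 needs 114; the known cells sum to 67, so (1,3) = 47.
Row 3 must total 114; the given cells sum to 82, so (3,3) = 32.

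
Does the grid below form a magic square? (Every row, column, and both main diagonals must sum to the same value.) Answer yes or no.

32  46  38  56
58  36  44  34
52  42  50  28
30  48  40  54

Row 1: 32 + 46 + 38 + 56 = 172.
Row 2: 58 + 36 + 44 + 34 = 172.
Row 3: 52 + 42 + 50 + 28 = 172.
Row 4: 30 + 48 + 40 + 54 = 172.
Column 1: 32 + 58 + 52 + 30 = 172.
Column 2: 46 + 36 + 42 + 48 = 172.
Column 3: 38 + 44 + 50 + 40 = 172.
Column 4: 56 + 34 + 28 + 54 = 172.
Main diagonal: 32 + 36 + 50 + 54 = 172.
Anti-diagonal: 56 + 44 + 42 + 30 = 172.
All lines sum to 172.

Yes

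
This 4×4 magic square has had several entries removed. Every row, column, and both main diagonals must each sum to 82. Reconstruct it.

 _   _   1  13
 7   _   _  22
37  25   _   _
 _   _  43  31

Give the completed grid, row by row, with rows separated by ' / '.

28 40 1 13 / 7 19 34 22 / 37 25 4 16 / 10 -2 43 31

From column 4, 82 − (13 + 22 + 31) gives (3,4) = 16.
From row 3, 82 − (37 + 25 + 16) gives (3,3) = 4.
Column 3 needs 82; the known cells sum to 48, so (2,3) = 34.
From anti-diagonal, 82 − (13 + 34 + 25) gives (4,1) = 10.
Row 2 needs 82; the known cells sum to 63, so (2,2) = 19.
Using row 4: 10 + 43 + 31 + ? → (4,2) = 82 − 84 = -2.
Using column 1: 7 + 37 + 10 + ? → (1,1) = 82 − 54 = 28.
From column 2, 82 − (19 + 25 + (-2)) gives (1,2) = 40.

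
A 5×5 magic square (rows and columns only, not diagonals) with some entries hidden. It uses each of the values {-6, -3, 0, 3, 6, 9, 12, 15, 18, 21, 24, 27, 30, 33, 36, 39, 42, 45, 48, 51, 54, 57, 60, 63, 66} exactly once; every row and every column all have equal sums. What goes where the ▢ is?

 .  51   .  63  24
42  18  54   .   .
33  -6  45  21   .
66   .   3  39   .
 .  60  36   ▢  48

-3

The 25 entries sum to 750, so each line sums to 750/5 = 150.
Row 3 needs 150; the known cells sum to 93, so (3,5) = 57.
Column 2: 51 + 18 + (-6) + 60 + ? = 150, so (4,2) = 27.
Column 3 must total 150; the given cells sum to 138, so (1,3) = 12.
From row 1, 150 − (51 + 12 + 63 + 24) gives (1,1) = 0.
Using row 4: 66 + 27 + 3 + 39 + ? → (4,5) = 150 − 135 = 15.
The remaining cell in column 1 is (5,1) = 150 − 141 = 9.
Column 5 must total 150; the given cells sum to 144, so (2,5) = 6.
Row 2 must total 150; the given cells sum to 120, so (2,4) = 30.
From row 5, 150 − (9 + 60 + 36 + 48) gives (5,4) = -3.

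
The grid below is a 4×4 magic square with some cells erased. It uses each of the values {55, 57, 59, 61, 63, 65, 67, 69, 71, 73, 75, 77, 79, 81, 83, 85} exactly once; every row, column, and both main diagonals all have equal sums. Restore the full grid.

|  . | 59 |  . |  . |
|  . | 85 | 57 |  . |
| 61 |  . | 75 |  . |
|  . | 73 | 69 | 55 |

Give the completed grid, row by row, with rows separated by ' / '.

65 59 79 77 / 71 85 57 67 / 61 63 75 81 / 83 73 69 55

The 16 entries sum to 1120, so each line sums to 1120/4 = 280.
Row 4: 73 + 69 + 55 + ? = 280, so (4,1) = 83.
Using column 2: 59 + 85 + 73 + ? → (3,2) = 280 − 217 = 63.
From column 3, 280 − (57 + 75 + 69) gives (1,3) = 79.
Main diagonal must total 280; the given cells sum to 215, so (1,1) = 65.
Anti-diagonal must total 280; the given cells sum to 203, so (1,4) = 77.
Row 3 needs 280; the known cells sum to 199, so (3,4) = 81.
From column 1, 280 − (65 + 61 + 83) gives (2,1) = 71.
Column 4 needs 280; the known cells sum to 213, so (2,4) = 67.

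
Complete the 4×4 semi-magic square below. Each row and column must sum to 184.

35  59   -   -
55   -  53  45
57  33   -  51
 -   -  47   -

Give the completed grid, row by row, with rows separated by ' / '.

35 59 41 49 / 55 31 53 45 / 57 33 43 51 / 37 61 47 39

Using row 2: 55 + 53 + 45 + ? → (2,2) = 184 − 153 = 31.
Row 3: 57 + 33 + 51 + ? = 184, so (3,3) = 43.
From column 1, 184 − (35 + 55 + 57) gives (4,1) = 37.
From column 2, 184 − (59 + 31 + 33) gives (4,2) = 61.
From column 3, 184 − (53 + 43 + 47) gives (1,3) = 41.
From row 1, 184 − (35 + 59 + 41) gives (1,4) = 49.
From row 4, 184 − (37 + 61 + 47) gives (4,4) = 39.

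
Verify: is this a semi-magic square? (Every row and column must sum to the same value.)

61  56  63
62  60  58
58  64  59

No — row 3 sums to 181 but column 3 sums to 180.

Row 1: 61 + 56 + 63 = 180.
Row 2: 62 + 60 + 58 = 180.
Row 3: 58 + 64 + 59 = 181.
Column 1: 61 + 62 + 58 = 181.
Column 2: 56 + 60 + 64 = 180.
Column 3: 63 + 58 + 59 = 180.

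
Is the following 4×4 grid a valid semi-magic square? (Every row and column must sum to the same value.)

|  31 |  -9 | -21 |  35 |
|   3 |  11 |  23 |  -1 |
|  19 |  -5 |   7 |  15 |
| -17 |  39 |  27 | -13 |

Yes

Row 1: 31 + (-9) + (-21) + 35 = 36.
Row 2: 3 + 11 + 23 + (-1) = 36.
Row 3: 19 + (-5) + 7 + 15 = 36.
Row 4: -17 + 39 + 27 + (-13) = 36.
Column 1: 31 + 3 + 19 + (-17) = 36.
Column 2: -9 + 11 + (-5) + 39 = 36.
Column 3: -21 + 23 + 7 + 27 = 36.
Column 4: 35 + (-1) + 15 + (-13) = 36.
All lines sum to 36.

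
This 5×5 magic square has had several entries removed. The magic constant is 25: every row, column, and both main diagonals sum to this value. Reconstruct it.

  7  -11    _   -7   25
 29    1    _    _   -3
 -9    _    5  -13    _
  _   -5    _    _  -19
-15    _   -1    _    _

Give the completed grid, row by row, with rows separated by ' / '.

7 -11 11 -7 25 / 29 1 -17 15 -3 / -9 23 5 -13 19 / 13 -5 27 9 -19 / -15 17 -1 21 3

Row 1 needs 25; the known cells sum to 14, so (1,3) = 11.
Column 1 must total 25; the given cells sum to 12, so (4,1) = 13.
Using anti-diagonal: 25 + 5 + (-5) + (-15) + ? → (2,4) = 25 − 10 = 15.
The remaining cell in row 2 is (2,3) = 25 − 42 = -17.
From column 3, 25 − (11 + (-17) + 5 + (-1)) gives (4,3) = 27.
Row 4 must total 25; the given cells sum to 16, so (4,4) = 9.
Column 4 needs 25; the known cells sum to 4, so (5,4) = 21.
From main diagonal, 25 − (7 + 1 + 5 + 9) gives (5,5) = 3.
Row 5 needs 25; the known cells sum to 8, so (5,2) = 17.
Column 2: -11 + 1 + (-5) + 17 + ? = 25, so (3,2) = 23.
Column 5: 25 + (-3) + (-19) + 3 + ? = 25, so (3,5) = 19.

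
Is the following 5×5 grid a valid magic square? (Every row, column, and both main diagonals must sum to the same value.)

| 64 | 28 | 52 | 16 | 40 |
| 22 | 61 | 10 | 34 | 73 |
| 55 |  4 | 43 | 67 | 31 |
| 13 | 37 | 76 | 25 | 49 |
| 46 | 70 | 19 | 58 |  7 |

Yes

Row 1: 64 + 28 + 52 + 16 + 40 = 200.
Row 2: 22 + 61 + 10 + 34 + 73 = 200.
Row 3: 55 + 4 + 43 + 67 + 31 = 200.
Row 4: 13 + 37 + 76 + 25 + 49 = 200.
Row 5: 46 + 70 + 19 + 58 + 7 = 200.
Column 1: 64 + 22 + 55 + 13 + 46 = 200.
Column 2: 28 + 61 + 4 + 37 + 70 = 200.
Column 3: 52 + 10 + 43 + 76 + 19 = 200.
Column 4: 16 + 34 + 67 + 25 + 58 = 200.
Column 5: 40 + 73 + 31 + 49 + 7 = 200.
Main diagonal: 64 + 61 + 43 + 25 + 7 = 200.
Anti-diagonal: 40 + 34 + 43 + 37 + 46 = 200.
All lines sum to 200.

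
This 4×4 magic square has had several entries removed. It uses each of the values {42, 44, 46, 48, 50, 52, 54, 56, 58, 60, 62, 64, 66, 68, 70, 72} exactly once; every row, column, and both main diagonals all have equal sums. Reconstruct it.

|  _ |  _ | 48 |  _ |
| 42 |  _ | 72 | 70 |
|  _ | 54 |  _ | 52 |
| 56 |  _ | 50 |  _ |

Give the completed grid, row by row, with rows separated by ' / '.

66 68 48 46 / 42 44 72 70 / 64 54 58 52 / 56 62 50 60

The 16 entries sum to 912, so each line sums to 912/4 = 228.
The remaining cell in row 2 is (2,2) = 228 − 184 = 44.
The remaining cell in column 3 is (3,3) = 228 − 170 = 58.
Using anti-diagonal: 72 + 54 + 56 + ? → (1,4) = 228 − 182 = 46.
The remaining cell in row 3 is (3,1) = 228 − 164 = 64.
Column 1: 42 + 64 + 56 + ? = 228, so (1,1) = 66.
The remaining cell in column 4 is (4,4) = 228 − 168 = 60.
The remaining cell in row 1 is (1,2) = 228 − 160 = 68.
The remaining cell in row 4 is (4,2) = 228 − 166 = 62.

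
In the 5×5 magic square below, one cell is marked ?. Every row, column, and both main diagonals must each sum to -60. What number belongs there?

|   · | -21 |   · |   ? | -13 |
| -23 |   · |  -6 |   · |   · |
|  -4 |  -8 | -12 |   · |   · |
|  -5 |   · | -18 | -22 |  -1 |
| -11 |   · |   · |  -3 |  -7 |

Using row 4: -5 + (-18) + (-22) + (-1) + ? → (4,2) = -60 − (-46) = -14.
Column 1 must total -60; the given cells sum to -43, so (1,1) = -17.
From main diagonal, -60 − (-17 + (-12) + (-22) + (-7)) gives (2,2) = -2.
Anti-diagonal must total -60; the given cells sum to -50, so (2,4) = -10.
The remaining cell in row 2 is (2,5) = -60 − (-41) = -19.
The remaining cell in column 2 is (5,2) = -60 − (-45) = -15.
From column 5, -60 − (-13 + (-19) + (-1) + (-7)) gives (3,5) = -20.
Row 3: -4 + (-8) + (-12) + (-20) + ? = -60, so (3,4) = -16.
The remaining cell in row 5 is (5,3) = -60 − (-36) = -24.
From column 3, -60 − (-6 + (-12) + (-18) + (-24)) gives (1,3) = 0.
Using column 4: -10 + (-16) + (-22) + (-3) + ? → (1,4) = -60 − (-51) = -9.

-9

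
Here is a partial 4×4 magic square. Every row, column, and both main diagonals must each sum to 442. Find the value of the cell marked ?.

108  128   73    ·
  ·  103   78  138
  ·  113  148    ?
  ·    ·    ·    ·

Using row 1: 108 + 128 + 73 + ? → (1,4) = 442 − 309 = 133.
The remaining cell in row 2 is (2,1) = 442 − 319 = 123.
Column 2 must total 442; the given cells sum to 344, so (4,2) = 98.
Using column 3: 73 + 78 + 148 + ? → (4,3) = 442 − 299 = 143.
The remaining cell in main diagonal is (4,4) = 442 − 359 = 83.
Anti-diagonal must total 442; the given cells sum to 324, so (4,1) = 118.
The remaining cell in column 1 is (3,1) = 442 − 349 = 93.
Column 4 needs 442; the known cells sum to 354, so (3,4) = 88.

88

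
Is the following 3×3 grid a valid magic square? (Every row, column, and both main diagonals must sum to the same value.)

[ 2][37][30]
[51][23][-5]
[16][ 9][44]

Yes

Row 1: 2 + 37 + 30 = 69.
Row 2: 51 + 23 + (-5) = 69.
Row 3: 16 + 9 + 44 = 69.
Column 1: 2 + 51 + 16 = 69.
Column 2: 37 + 23 + 9 = 69.
Column 3: 30 + (-5) + 44 = 69.
Main diagonal: 2 + 23 + 44 = 69.
Anti-diagonal: 30 + 23 + 16 = 69.
All lines sum to 69.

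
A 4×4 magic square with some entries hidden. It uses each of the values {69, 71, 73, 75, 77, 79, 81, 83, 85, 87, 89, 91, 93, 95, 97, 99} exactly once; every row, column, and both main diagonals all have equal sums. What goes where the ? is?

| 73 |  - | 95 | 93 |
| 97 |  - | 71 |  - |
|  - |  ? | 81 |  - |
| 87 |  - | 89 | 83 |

The 16 entries sum to 1344, so each line sums to 1344/4 = 336.
Row 1: 73 + 95 + 93 + ? = 336, so (1,2) = 75.
Row 4 needs 336; the known cells sum to 259, so (4,2) = 77.
Column 1 must total 336; the given cells sum to 257, so (3,1) = 79.
From main diagonal, 336 − (73 + 81 + 83) gives (2,2) = 99.
Anti-diagonal: 93 + 71 + 87 + ? = 336, so (3,2) = 85.

85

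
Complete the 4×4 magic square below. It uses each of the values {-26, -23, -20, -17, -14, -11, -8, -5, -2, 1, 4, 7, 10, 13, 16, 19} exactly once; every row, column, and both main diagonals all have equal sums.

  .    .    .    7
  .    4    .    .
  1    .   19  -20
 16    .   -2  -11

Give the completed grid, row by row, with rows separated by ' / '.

-26 13 -8 7 / -5 4 -23 10 / 1 -14 19 -20 / 16 -17 -2 -11

The 16 entries sum to -56, so each line sums to -56/4 = -14.
From row 3, -14 − (1 + 19 + (-20)) gives (3,2) = -14.
Row 4 must total -14; the given cells sum to 3, so (4,2) = -17.
Using column 2: 4 + (-14) + (-17) + ? → (1,2) = -14 − (-27) = 13.
Column 4: 7 + (-20) + (-11) + ? = -14, so (2,4) = 10.
The remaining cell in main diagonal is (1,1) = -14 − 12 = -26.
Using anti-diagonal: 7 + (-14) + 16 + ? → (2,3) = -14 − 9 = -23.
Row 1 needs -14; the known cells sum to -6, so (1,3) = -8.
Using row 2: 4 + (-23) + 10 + ? → (2,1) = -14 − (-9) = -5.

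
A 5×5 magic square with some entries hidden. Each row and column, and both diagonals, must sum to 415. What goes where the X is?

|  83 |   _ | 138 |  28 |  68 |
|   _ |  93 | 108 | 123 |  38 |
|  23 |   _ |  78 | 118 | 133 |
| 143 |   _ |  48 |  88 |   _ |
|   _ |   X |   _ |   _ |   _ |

128

Row 1 needs 415; the known cells sum to 317, so (1,2) = 98.
Row 2 needs 415; the known cells sum to 362, so (2,1) = 53.
From row 3, 415 − (23 + 78 + 118 + 133) gives (3,2) = 63.
Using column 1: 83 + 53 + 23 + 143 + ? → (5,1) = 415 − 302 = 113.
Column 3 must total 415; the given cells sum to 372, so (5,3) = 43.
The remaining cell in column 4 is (5,4) = 415 − 357 = 58.
Main diagonal must total 415; the given cells sum to 342, so (5,5) = 73.
Anti-diagonal: 68 + 123 + 78 + 113 + ? = 415, so (4,2) = 33.
Row 4 needs 415; the known cells sum to 312, so (4,5) = 103.
From row 5, 415 − (113 + 43 + 58 + 73) gives (5,2) = 128.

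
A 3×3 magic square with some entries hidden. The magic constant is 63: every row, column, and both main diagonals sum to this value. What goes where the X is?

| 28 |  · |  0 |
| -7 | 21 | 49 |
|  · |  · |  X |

14

Row 1 must total 63; the given cells sum to 28, so (1,2) = 35.
Column 1 must total 63; the given cells sum to 21, so (3,1) = 42.
Column 2 needs 63; the known cells sum to 56, so (3,2) = 7.
Column 3 must total 63; the given cells sum to 49, so (3,3) = 14.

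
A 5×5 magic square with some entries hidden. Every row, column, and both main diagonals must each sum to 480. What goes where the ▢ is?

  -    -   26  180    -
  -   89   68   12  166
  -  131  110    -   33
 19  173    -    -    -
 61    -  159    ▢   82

138

From row 2, 480 − (89 + 68 + 12 + 166) gives (2,1) = 145.
Column 3 needs 480; the known cells sum to 363, so (4,3) = 117.
Anti-diagonal needs 480; the known cells sum to 356, so (1,5) = 124.
Column 5 must total 480; the given cells sum to 405, so (4,5) = 75.
Row 4: 19 + 173 + 117 + 75 + ? = 480, so (4,4) = 96.
Main diagonal needs 480; the known cells sum to 377, so (1,1) = 103.
Row 1: 103 + 26 + 180 + 124 + ? = 480, so (1,2) = 47.
From column 1, 480 − (103 + 145 + 19 + 61) gives (3,1) = 152.
The remaining cell in column 2 is (5,2) = 480 − 440 = 40.
Row 3 must total 480; the given cells sum to 426, so (3,4) = 54.
Row 5 must total 480; the given cells sum to 342, so (5,4) = 138.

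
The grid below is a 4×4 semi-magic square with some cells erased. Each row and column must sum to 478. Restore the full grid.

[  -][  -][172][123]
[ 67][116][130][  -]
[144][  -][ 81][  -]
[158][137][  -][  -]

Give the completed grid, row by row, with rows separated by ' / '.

Row 2 must total 478; the given cells sum to 313, so (2,4) = 165.
Column 1 must total 478; the given cells sum to 369, so (1,1) = 109.
From column 3, 478 − (172 + 130 + 81) gives (4,3) = 95.
Row 1 must total 478; the given cells sum to 404, so (1,2) = 74.
Row 4: 158 + 137 + 95 + ? = 478, so (4,4) = 88.
Column 2 needs 478; the known cells sum to 327, so (3,2) = 151.
Column 4 needs 478; the known cells sum to 376, so (3,4) = 102.

109 74 172 123 / 67 116 130 165 / 144 151 81 102 / 158 137 95 88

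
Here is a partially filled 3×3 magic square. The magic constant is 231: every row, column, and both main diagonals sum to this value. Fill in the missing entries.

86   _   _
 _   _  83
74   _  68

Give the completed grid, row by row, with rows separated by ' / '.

Using row 3: 74 + 68 + ? → (3,2) = 231 − 142 = 89.
The remaining cell in column 1 is (2,1) = 231 − 160 = 71.
Using column 3: 83 + 68 + ? → (1,3) = 231 − 151 = 80.
From main diagonal, 231 − (86 + 68) gives (2,2) = 77.
Row 1: 86 + 80 + ? = 231, so (1,2) = 65.

86 65 80 / 71 77 83 / 74 89 68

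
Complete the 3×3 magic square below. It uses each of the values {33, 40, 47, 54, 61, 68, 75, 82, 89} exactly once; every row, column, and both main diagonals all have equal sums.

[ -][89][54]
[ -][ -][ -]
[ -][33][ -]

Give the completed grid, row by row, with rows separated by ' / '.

The 9 entries sum to 549, so each line sums to 549/3 = 183.
From row 1, 183 − (89 + 54) gives (1,1) = 40.
The remaining cell in column 2 is (2,2) = 183 − 122 = 61.
Using main diagonal: 40 + 61 + ? → (3,3) = 183 − 101 = 82.
Using anti-diagonal: 54 + 61 + ? → (3,1) = 183 − 115 = 68.
Using column 1: 40 + 68 + ? → (2,1) = 183 − 108 = 75.
Column 3 needs 183; the known cells sum to 136, so (2,3) = 47.

40 89 54 / 75 61 47 / 68 33 82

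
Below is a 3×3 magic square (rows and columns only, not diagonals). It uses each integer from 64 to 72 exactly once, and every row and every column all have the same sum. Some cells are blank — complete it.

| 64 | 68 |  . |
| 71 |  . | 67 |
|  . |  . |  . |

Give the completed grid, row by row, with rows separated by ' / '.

The entries are 64 through 72, which sum to 612, so each line sums to 612/3 = 204.
Row 1 needs 204; the known cells sum to 132, so (1,3) = 72.
Using row 2: 71 + 67 + ? → (2,2) = 204 − 138 = 66.
From column 1, 204 − (64 + 71) gives (3,1) = 69.
Column 2: 68 + 66 + ? = 204, so (3,2) = 70.
Using column 3: 72 + 67 + ? → (3,3) = 204 − 139 = 65.

64 68 72 / 71 66 67 / 69 70 65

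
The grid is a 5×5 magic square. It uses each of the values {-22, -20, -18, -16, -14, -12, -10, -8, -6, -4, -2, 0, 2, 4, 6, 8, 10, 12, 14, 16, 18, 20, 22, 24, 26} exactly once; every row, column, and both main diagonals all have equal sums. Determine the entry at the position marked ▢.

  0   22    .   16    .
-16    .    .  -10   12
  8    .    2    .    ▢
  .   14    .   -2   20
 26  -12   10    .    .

The 25 entries sum to 50, so each line sums to 50/5 = 10.
Column 1 must total 10; the given cells sum to 18, so (4,1) = -8.
Anti-diagonal must total 10; the given cells sum to 32, so (1,5) = -22.
The remaining cell in row 1 is (1,3) = 10 − 16 = -6.
Row 4 needs 10; the known cells sum to 24, so (4,3) = -14.
Column 3 must total 10; the given cells sum to -8, so (2,3) = 18.
The remaining cell in row 2 is (2,2) = 10 − 4 = 6.
Using column 2: 22 + 6 + 14 + (-12) + ? → (3,2) = 10 − 30 = -20.
Main diagonal must total 10; the given cells sum to 6, so (5,5) = 4.
The remaining cell in row 5 is (5,4) = 10 − 28 = -18.
From column 4, 10 − (16 + (-10) + (-2) + (-18)) gives (3,4) = 24.
Column 5: -22 + 12 + 20 + 4 + ? = 10, so (3,5) = -4.

-4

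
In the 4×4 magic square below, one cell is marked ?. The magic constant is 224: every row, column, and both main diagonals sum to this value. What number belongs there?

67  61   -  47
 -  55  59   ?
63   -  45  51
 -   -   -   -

69

From row 1, 224 − (67 + 61 + 47) gives (1,3) = 49.
Row 3 needs 224; the known cells sum to 159, so (3,2) = 65.
The remaining cell in column 2 is (4,2) = 224 − 181 = 43.
Column 3 needs 224; the known cells sum to 153, so (4,3) = 71.
Using main diagonal: 67 + 55 + 45 + ? → (4,4) = 224 − 167 = 57.
Anti-diagonal must total 224; the given cells sum to 171, so (4,1) = 53.
Column 1 needs 224; the known cells sum to 183, so (2,1) = 41.
Column 4: 47 + 51 + 57 + ? = 224, so (2,4) = 69.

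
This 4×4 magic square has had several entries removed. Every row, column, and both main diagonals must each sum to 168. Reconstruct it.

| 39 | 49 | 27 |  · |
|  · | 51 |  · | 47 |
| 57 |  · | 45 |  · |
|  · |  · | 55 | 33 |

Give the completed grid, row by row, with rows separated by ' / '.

Using row 1: 39 + 49 + 27 + ? → (1,4) = 168 − 115 = 53.
Using column 3: 27 + 45 + 55 + ? → (2,3) = 168 − 127 = 41.
Column 4 needs 168; the known cells sum to 133, so (3,4) = 35.
From row 2, 168 − (51 + 41 + 47) gives (2,1) = 29.
Row 3 must total 168; the given cells sum to 137, so (3,2) = 31.
Column 1: 39 + 29 + 57 + ? = 168, so (4,1) = 43.
From column 2, 168 − (49 + 51 + 31) gives (4,2) = 37.

39 49 27 53 / 29 51 41 47 / 57 31 45 35 / 43 37 55 33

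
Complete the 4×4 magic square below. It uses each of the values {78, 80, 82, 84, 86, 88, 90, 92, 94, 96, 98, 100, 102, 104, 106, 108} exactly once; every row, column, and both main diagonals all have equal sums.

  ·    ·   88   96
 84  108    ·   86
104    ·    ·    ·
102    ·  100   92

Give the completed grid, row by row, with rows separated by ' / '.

82 106 88 96 / 84 108 94 86 / 104 80 90 98 / 102 78 100 92

The 16 entries sum to 1488, so each line sums to 1488/4 = 372.
Row 2 must total 372; the given cells sum to 278, so (2,3) = 94.
From row 4, 372 − (102 + 100 + 92) gives (4,2) = 78.
The remaining cell in column 1 is (1,1) = 372 − 290 = 82.
Column 3 must total 372; the given cells sum to 282, so (3,3) = 90.
Using column 4: 96 + 86 + 92 + ? → (3,4) = 372 − 274 = 98.
The remaining cell in anti-diagonal is (3,2) = 372 − 292 = 80.
The remaining cell in row 1 is (1,2) = 372 − 266 = 106.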